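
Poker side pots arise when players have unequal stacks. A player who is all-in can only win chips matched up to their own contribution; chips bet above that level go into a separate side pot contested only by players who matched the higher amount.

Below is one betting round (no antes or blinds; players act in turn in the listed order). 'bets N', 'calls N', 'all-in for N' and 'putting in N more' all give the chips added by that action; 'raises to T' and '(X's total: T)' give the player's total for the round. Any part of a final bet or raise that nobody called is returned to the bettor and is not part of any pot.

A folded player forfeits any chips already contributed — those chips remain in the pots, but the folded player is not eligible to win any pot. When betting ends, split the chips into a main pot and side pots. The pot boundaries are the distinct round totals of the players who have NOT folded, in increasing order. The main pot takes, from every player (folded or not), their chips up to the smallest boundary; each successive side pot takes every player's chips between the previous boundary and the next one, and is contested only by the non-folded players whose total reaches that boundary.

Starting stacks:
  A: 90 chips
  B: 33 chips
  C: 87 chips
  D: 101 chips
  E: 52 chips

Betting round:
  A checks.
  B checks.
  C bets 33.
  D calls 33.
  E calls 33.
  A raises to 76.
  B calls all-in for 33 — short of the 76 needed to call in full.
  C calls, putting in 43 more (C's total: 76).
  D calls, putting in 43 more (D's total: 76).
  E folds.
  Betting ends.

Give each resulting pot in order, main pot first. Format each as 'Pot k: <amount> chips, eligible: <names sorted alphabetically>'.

Contributions: A=76, B=33, C=76, D=76, E=33
Folded: E
Pot levels (distinct totals of non-folded players): 33, 76
Layer 1-33: 33 each from A, B, C, D, E = 33*5 = 165 chips; eligible A, B, C, D
Layer 34-76: 43 each from A, C, D = 43*3 = 129 chips; eligible A, C, D

Pot 1: 165 chips, eligible: A, B, C, D
Pot 2: 129 chips, eligible: A, C, D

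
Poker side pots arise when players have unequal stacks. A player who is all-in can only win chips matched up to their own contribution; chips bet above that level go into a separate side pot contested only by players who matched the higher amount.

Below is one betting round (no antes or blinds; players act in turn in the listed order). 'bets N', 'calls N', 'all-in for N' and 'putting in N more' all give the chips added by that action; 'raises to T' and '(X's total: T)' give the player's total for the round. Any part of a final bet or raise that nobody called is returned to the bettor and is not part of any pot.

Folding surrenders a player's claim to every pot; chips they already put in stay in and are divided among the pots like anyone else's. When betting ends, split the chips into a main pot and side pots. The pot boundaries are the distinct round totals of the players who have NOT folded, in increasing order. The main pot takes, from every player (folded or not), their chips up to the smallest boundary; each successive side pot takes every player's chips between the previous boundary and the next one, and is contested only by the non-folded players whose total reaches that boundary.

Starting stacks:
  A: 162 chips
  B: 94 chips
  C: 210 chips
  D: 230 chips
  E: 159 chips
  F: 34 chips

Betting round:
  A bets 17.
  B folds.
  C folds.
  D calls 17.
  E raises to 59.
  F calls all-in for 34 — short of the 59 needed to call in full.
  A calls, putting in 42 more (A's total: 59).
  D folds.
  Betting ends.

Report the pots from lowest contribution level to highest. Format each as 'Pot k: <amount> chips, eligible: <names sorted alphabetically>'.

Contributions: A=59, D=17, E=59, F=34
Folded: B, C, D
Pot levels (distinct totals of non-folded players): 34, 59
Layer 1-34: A 34 + D 17 + E 34 + F 34 = 119 chips; eligible A, E, F
Layer 35-59: 25 each from A, E = 25*2 = 50 chips; eligible A, E

Pot 1: 119 chips, eligible: A, E, F
Pot 2: 50 chips, eligible: A, E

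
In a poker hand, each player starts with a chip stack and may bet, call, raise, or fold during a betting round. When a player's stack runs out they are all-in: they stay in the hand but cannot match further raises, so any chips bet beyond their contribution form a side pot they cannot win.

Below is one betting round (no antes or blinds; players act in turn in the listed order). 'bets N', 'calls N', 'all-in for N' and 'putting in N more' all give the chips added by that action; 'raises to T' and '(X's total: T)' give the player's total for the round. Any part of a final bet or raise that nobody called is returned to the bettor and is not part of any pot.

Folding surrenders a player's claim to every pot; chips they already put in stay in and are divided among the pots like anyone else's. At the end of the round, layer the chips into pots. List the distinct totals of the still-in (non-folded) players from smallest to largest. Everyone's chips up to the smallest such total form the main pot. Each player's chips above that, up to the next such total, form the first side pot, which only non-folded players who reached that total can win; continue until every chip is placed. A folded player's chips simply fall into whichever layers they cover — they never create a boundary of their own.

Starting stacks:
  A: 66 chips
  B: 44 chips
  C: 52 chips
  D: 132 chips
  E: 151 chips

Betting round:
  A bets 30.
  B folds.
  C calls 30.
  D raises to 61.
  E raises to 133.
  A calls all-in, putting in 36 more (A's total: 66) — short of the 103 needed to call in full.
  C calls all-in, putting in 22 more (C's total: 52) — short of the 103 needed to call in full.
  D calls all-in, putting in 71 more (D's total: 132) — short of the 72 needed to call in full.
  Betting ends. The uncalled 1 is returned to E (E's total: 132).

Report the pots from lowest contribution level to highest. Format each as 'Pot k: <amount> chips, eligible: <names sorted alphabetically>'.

Contributions (after 1 returned to E): A=66, C=52, D=132, E=132
Folded: B
Pot levels (distinct totals of non-folded players): 52, 66, 132
Layer 1-52: 52 each from A, C, D, E = 52*4 = 208 chips; eligible A, C, D, E
Layer 53-66: 14 each from A, D, E = 14*3 = 42 chips; eligible A, D, E
Layer 67-132: 66 each from D, E = 66*2 = 132 chips; eligible D, E

Pot 1: 208 chips, eligible: A, C, D, E
Pot 2: 42 chips, eligible: A, D, E
Pot 3: 132 chips, eligible: D, E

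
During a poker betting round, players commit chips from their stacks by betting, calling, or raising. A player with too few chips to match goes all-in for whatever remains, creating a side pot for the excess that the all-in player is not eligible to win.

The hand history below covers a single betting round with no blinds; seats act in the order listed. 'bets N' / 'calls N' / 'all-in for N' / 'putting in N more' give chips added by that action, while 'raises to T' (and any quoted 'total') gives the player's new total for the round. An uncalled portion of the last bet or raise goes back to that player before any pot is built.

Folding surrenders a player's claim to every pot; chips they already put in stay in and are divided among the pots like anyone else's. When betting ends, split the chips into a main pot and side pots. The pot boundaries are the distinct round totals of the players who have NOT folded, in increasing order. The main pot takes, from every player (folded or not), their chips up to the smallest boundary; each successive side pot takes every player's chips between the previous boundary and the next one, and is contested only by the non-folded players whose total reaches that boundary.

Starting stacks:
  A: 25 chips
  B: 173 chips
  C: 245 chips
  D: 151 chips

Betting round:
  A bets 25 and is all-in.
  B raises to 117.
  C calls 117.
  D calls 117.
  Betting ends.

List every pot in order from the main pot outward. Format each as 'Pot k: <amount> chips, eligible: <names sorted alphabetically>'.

Contributions: A=25, B=117, C=117, D=117
Pot levels (distinct totals of non-folded players): 25, 117
Layer 1-25: 25 each from A, B, C, D = 25*4 = 100 chips; eligible A, B, C, D
Layer 26-117: 92 each from B, C, D = 92*3 = 276 chips; eligible B, C, D

Pot 1: 100 chips, eligible: A, B, C, D
Pot 2: 276 chips, eligible: B, C, D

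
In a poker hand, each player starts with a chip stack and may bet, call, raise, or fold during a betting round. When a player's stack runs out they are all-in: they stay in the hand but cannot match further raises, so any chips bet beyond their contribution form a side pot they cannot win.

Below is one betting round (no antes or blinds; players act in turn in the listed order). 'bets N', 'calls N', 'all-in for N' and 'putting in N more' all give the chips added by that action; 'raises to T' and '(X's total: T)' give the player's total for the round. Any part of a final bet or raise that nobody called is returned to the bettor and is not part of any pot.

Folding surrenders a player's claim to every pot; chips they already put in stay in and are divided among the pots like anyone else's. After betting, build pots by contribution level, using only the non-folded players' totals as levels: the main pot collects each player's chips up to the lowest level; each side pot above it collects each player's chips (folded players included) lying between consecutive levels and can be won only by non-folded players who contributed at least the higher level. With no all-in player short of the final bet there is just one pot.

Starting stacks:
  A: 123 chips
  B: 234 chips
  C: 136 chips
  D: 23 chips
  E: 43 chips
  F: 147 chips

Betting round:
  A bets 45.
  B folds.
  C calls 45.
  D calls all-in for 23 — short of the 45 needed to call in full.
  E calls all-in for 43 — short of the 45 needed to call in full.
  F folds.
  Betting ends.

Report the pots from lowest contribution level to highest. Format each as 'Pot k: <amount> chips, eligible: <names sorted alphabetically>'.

Contributions: A=45, C=45, D=23, E=43
Folded: B, F
Pot levels (distinct totals of non-folded players): 23, 43, 45
Layer 1-23: 23 each from A, C, D, E = 23*4 = 92 chips; eligible A, C, D, E
Layer 24-43: 20 each from A, C, E = 20*3 = 60 chips; eligible A, C, E
Layer 44-45: 2 each from A, C = 2*2 = 4 chips; eligible A, C

Pot 1: 92 chips, eligible: A, C, D, E
Pot 2: 60 chips, eligible: A, C, E
Pot 3: 4 chips, eligible: A, C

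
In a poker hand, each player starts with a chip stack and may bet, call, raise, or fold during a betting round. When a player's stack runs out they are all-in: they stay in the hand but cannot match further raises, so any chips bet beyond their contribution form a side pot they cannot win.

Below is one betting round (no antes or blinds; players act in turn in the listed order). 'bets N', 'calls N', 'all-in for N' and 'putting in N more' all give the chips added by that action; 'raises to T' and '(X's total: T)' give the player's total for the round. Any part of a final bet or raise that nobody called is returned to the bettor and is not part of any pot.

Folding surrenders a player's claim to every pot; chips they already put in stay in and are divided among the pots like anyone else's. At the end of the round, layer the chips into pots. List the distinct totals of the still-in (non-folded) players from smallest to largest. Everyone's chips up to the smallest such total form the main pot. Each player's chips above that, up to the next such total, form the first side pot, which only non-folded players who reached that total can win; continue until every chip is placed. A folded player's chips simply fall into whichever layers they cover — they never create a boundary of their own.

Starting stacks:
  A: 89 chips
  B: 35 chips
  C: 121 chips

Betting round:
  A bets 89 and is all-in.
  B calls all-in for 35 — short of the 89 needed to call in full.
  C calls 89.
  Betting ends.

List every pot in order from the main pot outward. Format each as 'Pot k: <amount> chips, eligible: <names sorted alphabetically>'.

Contributions: A=89, B=35, C=89
Pot levels (distinct totals of non-folded players): 35, 89
Layer 1-35: 35 each from A, B, C = 35*3 = 105 chips; eligible A, B, C
Layer 36-89: 54 each from A, C = 54*2 = 108 chips; eligible A, C

Pot 1: 105 chips, eligible: A, B, C
Pot 2: 108 chips, eligible: A, C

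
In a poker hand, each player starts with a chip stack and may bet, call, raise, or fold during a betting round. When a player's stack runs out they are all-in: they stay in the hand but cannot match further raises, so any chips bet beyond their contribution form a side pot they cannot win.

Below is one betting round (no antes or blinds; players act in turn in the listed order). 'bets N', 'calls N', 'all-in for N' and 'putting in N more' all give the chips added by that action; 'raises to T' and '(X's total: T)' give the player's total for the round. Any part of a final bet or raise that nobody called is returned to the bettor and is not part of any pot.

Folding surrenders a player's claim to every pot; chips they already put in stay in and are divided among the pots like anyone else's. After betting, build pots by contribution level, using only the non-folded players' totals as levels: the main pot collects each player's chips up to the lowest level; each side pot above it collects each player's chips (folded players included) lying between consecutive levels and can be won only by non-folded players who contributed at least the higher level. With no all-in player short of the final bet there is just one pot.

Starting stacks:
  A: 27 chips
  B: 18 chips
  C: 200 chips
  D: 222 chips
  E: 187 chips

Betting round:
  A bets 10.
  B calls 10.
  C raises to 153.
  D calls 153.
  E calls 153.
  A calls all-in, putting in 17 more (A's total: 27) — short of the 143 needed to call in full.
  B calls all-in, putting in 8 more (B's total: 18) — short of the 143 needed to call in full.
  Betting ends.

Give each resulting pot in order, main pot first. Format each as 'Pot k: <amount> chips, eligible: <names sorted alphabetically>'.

Pot 1: 90 chips, eligible: A, B, C, D, E
Pot 2: 36 chips, eligible: A, C, D, E
Pot 3: 378 chips, eligible: C, D, E

Derivation:
Contributions: A=27, B=18, C=153, D=153, E=153
Pot levels (distinct totals of non-folded players): 18, 27, 153
Layer 1-18: 18 each from A, B, C, D, E = 18*5 = 90 chips; eligible A, B, C, D, E
Layer 19-27: 9 each from A, C, D, E = 9*4 = 36 chips; eligible A, C, D, E
Layer 28-153: 126 each from C, D, E = 126*3 = 378 chips; eligible C, D, E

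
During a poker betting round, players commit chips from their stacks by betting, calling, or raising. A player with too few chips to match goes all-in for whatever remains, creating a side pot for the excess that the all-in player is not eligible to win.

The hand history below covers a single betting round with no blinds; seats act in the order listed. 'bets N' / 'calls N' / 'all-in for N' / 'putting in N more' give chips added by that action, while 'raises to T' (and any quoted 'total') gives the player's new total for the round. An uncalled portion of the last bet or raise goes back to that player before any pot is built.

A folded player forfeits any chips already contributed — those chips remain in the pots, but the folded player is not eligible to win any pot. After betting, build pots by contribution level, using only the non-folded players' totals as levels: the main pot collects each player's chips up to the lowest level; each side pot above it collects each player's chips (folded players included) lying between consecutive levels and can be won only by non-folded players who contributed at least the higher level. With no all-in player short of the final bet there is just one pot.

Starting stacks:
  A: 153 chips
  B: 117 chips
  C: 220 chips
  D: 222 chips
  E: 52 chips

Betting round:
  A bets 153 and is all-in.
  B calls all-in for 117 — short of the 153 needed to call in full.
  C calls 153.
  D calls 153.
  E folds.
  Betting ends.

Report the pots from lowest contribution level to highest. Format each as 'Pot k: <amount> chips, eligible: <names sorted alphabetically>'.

Pot 1: 468 chips, eligible: A, B, C, D
Pot 2: 108 chips, eligible: A, C, D

Derivation:
Contributions: A=153, B=117, C=153, D=153
Folded: E
Pot levels (distinct totals of non-folded players): 117, 153
Layer 1-117: 117 each from A, B, C, D = 117*4 = 468 chips; eligible A, B, C, D
Layer 118-153: 36 each from A, C, D = 36*3 = 108 chips; eligible A, C, D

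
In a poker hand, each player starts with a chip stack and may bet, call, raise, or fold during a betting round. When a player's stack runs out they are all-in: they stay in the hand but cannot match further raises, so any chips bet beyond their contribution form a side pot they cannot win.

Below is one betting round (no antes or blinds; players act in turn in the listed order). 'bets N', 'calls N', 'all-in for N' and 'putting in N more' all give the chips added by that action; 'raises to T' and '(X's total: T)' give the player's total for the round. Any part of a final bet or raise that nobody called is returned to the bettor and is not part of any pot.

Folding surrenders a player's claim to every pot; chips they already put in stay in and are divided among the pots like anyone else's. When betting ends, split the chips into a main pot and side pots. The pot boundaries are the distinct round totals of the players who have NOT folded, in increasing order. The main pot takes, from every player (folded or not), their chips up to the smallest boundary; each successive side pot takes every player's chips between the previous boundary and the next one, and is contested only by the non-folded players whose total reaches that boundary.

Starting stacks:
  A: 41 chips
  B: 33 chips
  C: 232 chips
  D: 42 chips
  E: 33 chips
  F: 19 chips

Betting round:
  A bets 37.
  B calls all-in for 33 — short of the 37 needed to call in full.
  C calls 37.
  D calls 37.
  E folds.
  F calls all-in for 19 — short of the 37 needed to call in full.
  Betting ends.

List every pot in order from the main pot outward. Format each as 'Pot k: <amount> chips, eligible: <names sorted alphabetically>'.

Contributions: A=37, B=33, C=37, D=37, F=19
Folded: E
Pot levels (distinct totals of non-folded players): 19, 33, 37
Layer 1-19: 19 each from A, B, C, D, F = 19*5 = 95 chips; eligible A, B, C, D, F
Layer 20-33: 14 each from A, B, C, D = 14*4 = 56 chips; eligible A, B, C, D
Layer 34-37: 4 each from A, C, D = 4*3 = 12 chips; eligible A, C, D

Pot 1: 95 chips, eligible: A, B, C, D, F
Pot 2: 56 chips, eligible: A, B, C, D
Pot 3: 12 chips, eligible: A, C, D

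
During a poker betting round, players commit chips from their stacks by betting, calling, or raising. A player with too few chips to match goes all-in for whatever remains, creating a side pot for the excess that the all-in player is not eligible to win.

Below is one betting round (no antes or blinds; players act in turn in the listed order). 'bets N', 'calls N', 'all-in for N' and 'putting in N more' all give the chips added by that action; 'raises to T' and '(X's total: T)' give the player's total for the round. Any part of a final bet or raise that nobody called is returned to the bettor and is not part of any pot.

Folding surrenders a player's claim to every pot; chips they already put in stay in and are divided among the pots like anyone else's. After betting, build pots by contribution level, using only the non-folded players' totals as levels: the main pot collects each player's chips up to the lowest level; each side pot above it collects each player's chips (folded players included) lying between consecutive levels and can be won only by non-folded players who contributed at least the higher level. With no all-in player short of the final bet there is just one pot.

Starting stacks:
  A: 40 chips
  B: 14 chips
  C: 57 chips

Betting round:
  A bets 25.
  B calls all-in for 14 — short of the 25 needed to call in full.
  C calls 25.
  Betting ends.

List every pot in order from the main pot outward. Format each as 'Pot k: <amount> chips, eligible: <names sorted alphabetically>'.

Pot 1: 42 chips, eligible: A, B, C
Pot 2: 22 chips, eligible: A, C

Derivation:
Contributions: A=25, B=14, C=25
Pot levels (distinct totals of non-folded players): 14, 25
Layer 1-14: 14 each from A, B, C = 14*3 = 42 chips; eligible A, B, C
Layer 15-25: 11 each from A, C = 11*2 = 22 chips; eligible A, C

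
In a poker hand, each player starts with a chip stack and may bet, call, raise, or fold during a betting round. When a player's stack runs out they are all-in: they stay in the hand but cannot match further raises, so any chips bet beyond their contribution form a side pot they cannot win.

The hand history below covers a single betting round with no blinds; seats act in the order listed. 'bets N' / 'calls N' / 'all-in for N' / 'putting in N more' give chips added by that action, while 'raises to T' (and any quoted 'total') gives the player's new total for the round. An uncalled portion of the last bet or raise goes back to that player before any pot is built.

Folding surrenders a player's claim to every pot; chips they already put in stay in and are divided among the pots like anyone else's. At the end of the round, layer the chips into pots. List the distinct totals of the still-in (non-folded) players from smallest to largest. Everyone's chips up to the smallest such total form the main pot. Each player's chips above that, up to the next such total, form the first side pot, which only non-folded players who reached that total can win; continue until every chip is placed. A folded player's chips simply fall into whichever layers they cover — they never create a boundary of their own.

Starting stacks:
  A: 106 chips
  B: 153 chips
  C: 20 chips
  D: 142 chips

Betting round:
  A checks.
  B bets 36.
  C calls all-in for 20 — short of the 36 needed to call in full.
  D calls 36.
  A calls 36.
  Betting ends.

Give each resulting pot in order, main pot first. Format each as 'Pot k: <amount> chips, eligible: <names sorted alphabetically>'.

Pot 1: 80 chips, eligible: A, B, C, D
Pot 2: 48 chips, eligible: A, B, D

Derivation:
Contributions: A=36, B=36, C=20, D=36
Pot levels (distinct totals of non-folded players): 20, 36
Layer 1-20: 20 each from A, B, C, D = 20*4 = 80 chips; eligible A, B, C, D
Layer 21-36: 16 each from A, B, D = 16*3 = 48 chips; eligible A, B, D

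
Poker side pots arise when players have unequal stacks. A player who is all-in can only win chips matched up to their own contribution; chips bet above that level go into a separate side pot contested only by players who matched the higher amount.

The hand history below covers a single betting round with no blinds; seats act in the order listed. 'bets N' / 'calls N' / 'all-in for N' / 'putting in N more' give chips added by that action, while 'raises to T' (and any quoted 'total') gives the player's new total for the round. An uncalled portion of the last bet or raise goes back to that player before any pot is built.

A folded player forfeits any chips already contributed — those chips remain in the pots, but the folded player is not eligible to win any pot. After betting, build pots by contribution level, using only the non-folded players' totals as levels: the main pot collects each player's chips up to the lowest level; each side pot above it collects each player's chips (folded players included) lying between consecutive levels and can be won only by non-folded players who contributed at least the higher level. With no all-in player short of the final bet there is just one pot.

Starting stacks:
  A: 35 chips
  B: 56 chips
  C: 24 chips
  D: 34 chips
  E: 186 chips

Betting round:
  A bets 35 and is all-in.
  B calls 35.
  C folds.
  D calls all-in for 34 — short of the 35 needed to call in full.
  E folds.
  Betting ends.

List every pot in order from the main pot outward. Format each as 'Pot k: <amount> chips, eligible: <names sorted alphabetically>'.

Contributions: A=35, B=35, D=34
Folded: C, E
Pot levels (distinct totals of non-folded players): 34, 35
Layer 1-34: 34 each from A, B, D = 34*3 = 102 chips; eligible A, B, D
Layer 35-35: 1 each from A, B = 1*2 = 2 chips; eligible A, B

Pot 1: 102 chips, eligible: A, B, D
Pot 2: 2 chips, eligible: A, B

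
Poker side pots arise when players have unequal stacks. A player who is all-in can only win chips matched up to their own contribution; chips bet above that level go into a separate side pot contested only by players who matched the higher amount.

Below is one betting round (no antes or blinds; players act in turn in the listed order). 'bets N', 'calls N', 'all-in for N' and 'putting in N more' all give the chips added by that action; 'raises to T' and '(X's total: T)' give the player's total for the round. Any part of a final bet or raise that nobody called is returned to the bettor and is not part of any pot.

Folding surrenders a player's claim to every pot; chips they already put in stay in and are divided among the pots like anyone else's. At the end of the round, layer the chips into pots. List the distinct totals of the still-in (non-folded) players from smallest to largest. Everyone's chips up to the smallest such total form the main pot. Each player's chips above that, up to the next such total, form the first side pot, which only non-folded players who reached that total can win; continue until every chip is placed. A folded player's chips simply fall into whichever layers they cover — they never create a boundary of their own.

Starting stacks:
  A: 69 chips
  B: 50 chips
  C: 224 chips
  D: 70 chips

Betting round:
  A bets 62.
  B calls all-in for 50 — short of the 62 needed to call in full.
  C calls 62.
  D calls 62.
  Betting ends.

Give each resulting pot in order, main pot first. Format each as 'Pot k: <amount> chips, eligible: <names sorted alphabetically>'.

Contributions: A=62, B=50, C=62, D=62
Pot levels (distinct totals of non-folded players): 50, 62
Layer 1-50: 50 each from A, B, C, D = 50*4 = 200 chips; eligible A, B, C, D
Layer 51-62: 12 each from A, C, D = 12*3 = 36 chips; eligible A, C, D

Pot 1: 200 chips, eligible: A, B, C, D
Pot 2: 36 chips, eligible: A, C, D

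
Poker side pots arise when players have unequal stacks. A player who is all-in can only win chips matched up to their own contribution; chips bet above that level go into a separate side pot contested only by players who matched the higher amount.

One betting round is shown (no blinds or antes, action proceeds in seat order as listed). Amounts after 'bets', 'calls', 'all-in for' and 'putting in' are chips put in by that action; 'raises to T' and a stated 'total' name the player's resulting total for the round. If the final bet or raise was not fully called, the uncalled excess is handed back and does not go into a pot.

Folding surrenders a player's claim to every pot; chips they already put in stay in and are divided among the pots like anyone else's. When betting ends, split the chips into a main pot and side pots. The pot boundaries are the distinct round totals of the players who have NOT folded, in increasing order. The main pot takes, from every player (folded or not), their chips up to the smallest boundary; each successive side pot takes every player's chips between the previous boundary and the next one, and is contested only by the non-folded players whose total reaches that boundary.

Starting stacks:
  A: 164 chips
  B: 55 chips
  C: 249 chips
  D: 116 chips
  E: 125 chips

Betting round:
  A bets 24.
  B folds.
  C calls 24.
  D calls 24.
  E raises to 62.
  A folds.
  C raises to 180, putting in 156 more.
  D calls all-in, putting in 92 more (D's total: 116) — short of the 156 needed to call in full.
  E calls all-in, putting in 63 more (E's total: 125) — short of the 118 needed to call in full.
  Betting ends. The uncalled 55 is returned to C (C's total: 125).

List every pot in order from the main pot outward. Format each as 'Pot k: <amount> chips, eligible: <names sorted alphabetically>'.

Contributions (after 55 returned to C): A=24, C=125, D=116, E=125
Folded: A, B
Pot levels (distinct totals of non-folded players): 116, 125
Layer 1-116: A 24 + C 116 + D 116 + E 116 = 372 chips; eligible C, D, E
Layer 117-125: 9 each from C, E = 9*2 = 18 chips; eligible C, E

Pot 1: 372 chips, eligible: C, D, E
Pot 2: 18 chips, eligible: C, E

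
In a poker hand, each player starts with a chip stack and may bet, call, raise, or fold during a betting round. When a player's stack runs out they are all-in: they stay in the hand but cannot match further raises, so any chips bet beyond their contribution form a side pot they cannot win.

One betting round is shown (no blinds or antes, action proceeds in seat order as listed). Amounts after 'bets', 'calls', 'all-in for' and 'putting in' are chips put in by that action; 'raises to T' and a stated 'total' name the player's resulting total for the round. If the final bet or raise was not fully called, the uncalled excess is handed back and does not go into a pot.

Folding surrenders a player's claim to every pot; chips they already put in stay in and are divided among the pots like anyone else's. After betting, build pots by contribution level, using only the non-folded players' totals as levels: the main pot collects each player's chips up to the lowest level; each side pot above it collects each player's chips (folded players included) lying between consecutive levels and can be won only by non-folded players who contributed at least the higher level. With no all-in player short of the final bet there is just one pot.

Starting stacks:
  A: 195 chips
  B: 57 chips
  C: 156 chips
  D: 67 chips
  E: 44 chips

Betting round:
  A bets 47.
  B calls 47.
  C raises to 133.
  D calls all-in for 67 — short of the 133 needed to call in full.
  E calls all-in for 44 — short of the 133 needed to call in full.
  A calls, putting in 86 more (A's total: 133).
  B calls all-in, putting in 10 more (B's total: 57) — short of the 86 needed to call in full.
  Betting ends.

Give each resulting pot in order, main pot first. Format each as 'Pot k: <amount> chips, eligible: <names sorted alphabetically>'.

Pot 1: 220 chips, eligible: A, B, C, D, E
Pot 2: 52 chips, eligible: A, B, C, D
Pot 3: 30 chips, eligible: A, C, D
Pot 4: 132 chips, eligible: A, C

Derivation:
Contributions: A=133, B=57, C=133, D=67, E=44
Pot levels (distinct totals of non-folded players): 44, 57, 67, 133
Layer 1-44: 44 each from A, B, C, D, E = 44*5 = 220 chips; eligible A, B, C, D, E
Layer 45-57: 13 each from A, B, C, D = 13*4 = 52 chips; eligible A, B, C, D
Layer 58-67: 10 each from A, C, D = 10*3 = 30 chips; eligible A, C, D
Layer 68-133: 66 each from A, C = 66*2 = 132 chips; eligible A, C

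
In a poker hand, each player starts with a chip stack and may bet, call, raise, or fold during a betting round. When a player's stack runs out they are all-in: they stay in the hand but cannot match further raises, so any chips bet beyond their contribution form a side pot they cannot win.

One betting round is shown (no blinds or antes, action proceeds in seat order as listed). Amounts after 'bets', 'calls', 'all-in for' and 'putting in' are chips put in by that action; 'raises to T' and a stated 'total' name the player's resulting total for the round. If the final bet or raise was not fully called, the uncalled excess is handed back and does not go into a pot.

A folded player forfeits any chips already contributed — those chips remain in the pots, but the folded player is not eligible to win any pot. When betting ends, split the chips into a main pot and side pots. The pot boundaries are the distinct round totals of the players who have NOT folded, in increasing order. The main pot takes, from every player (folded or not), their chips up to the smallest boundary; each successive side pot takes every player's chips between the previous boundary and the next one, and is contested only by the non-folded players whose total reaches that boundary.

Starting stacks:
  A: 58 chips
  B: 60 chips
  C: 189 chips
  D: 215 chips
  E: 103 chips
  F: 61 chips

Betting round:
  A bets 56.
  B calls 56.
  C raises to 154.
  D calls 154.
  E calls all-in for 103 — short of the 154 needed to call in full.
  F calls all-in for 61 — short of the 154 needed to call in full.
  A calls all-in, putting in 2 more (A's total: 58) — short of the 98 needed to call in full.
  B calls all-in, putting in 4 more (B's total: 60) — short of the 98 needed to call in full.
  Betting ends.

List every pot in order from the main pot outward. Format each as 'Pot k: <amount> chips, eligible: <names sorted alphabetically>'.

Contributions: A=58, B=60, C=154, D=154, E=103, F=61
Pot levels (distinct totals of non-folded players): 58, 60, 61, 103, 154
Layer 1-58: 58 each from A, B, C, D, E, F = 58*6 = 348 chips; eligible A, B, C, D, E, F
Layer 59-60: 2 each from B, C, D, E, F = 2*5 = 10 chips; eligible B, C, D, E, F
Layer 61-61: 1 each from C, D, E, F = 1*4 = 4 chips; eligible C, D, E, F
Layer 62-103: 42 each from C, D, E = 42*3 = 126 chips; eligible C, D, E
Layer 104-154: 51 each from C, D = 51*2 = 102 chips; eligible C, D

Pot 1: 348 chips, eligible: A, B, C, D, E, F
Pot 2: 10 chips, eligible: B, C, D, E, F
Pot 3: 4 chips, eligible: C, D, E, F
Pot 4: 126 chips, eligible: C, D, E
Pot 5: 102 chips, eligible: C, D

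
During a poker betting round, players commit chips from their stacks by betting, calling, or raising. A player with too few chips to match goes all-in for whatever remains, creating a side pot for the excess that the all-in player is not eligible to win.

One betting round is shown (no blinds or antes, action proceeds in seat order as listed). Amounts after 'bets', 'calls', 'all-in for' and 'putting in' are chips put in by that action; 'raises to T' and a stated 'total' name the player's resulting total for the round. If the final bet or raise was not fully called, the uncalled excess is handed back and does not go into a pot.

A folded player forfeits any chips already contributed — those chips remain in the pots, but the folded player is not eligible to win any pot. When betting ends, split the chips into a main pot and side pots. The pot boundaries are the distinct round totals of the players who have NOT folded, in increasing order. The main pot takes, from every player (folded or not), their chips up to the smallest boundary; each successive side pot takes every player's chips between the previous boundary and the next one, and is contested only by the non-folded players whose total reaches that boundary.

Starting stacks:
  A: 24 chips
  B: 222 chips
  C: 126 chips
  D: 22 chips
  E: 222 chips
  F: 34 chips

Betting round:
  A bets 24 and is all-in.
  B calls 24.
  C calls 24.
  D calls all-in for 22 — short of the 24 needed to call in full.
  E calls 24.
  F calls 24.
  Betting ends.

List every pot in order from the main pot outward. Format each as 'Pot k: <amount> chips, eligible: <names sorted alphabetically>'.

Contributions: A=24, B=24, C=24, D=22, E=24, F=24
Pot levels (distinct totals of non-folded players): 22, 24
Layer 1-22: 22 each from A, B, C, D, E, F = 22*6 = 132 chips; eligible A, B, C, D, E, F
Layer 23-24: 2 each from A, B, C, E, F = 2*5 = 10 chips; eligible A, B, C, E, F

Pot 1: 132 chips, eligible: A, B, C, D, E, F
Pot 2: 10 chips, eligible: A, B, C, E, F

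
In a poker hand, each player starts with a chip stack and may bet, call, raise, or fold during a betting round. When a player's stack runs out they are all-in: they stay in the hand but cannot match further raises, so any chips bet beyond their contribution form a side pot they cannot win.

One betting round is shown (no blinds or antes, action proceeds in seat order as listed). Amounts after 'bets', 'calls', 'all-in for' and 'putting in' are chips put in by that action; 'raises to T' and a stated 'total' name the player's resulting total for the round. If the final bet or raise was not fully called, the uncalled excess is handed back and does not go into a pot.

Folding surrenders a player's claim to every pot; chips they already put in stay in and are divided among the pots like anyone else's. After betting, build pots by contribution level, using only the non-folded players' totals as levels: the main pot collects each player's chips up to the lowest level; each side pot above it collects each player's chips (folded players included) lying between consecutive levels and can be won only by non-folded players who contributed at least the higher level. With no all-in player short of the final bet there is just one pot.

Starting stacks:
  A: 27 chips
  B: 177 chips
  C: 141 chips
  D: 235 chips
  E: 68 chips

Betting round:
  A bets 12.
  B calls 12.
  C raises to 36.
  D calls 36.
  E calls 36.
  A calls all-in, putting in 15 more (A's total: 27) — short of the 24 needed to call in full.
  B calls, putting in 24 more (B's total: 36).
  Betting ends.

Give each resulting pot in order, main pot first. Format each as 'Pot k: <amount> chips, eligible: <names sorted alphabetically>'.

Pot 1: 135 chips, eligible: A, B, C, D, E
Pot 2: 36 chips, eligible: B, C, D, E

Derivation:
Contributions: A=27, B=36, C=36, D=36, E=36
Pot levels (distinct totals of non-folded players): 27, 36
Layer 1-27: 27 each from A, B, C, D, E = 27*5 = 135 chips; eligible A, B, C, D, E
Layer 28-36: 9 each from B, C, D, E = 9*4 = 36 chips; eligible B, C, D, E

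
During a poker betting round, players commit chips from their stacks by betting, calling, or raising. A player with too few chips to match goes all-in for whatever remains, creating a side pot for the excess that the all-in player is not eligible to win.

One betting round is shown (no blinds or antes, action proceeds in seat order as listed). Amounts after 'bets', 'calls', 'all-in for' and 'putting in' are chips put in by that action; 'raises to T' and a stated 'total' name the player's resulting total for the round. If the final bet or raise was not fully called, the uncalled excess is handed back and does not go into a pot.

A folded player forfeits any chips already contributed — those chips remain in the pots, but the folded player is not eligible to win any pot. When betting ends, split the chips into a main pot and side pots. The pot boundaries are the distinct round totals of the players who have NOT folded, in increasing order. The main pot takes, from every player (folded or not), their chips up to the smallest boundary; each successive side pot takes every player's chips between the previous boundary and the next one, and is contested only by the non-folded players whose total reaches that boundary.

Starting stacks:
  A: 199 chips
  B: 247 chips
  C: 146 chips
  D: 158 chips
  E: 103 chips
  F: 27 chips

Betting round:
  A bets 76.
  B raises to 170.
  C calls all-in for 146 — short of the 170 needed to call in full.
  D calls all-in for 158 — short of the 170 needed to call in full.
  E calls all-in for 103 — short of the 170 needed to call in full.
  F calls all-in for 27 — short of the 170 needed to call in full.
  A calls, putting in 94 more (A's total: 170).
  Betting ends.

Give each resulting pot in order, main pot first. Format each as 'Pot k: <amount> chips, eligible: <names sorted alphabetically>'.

Pot 1: 162 chips, eligible: A, B, C, D, E, F
Pot 2: 380 chips, eligible: A, B, C, D, E
Pot 3: 172 chips, eligible: A, B, C, D
Pot 4: 36 chips, eligible: A, B, D
Pot 5: 24 chips, eligible: A, B

Derivation:
Contributions: A=170, B=170, C=146, D=158, E=103, F=27
Pot levels (distinct totals of non-folded players): 27, 103, 146, 158, 170
Layer 1-27: 27 each from A, B, C, D, E, F = 27*6 = 162 chips; eligible A, B, C, D, E, F
Layer 28-103: 76 each from A, B, C, D, E = 76*5 = 380 chips; eligible A, B, C, D, E
Layer 104-146: 43 each from A, B, C, D = 43*4 = 172 chips; eligible A, B, C, D
Layer 147-158: 12 each from A, B, D = 12*3 = 36 chips; eligible A, B, D
Layer 159-170: 12 each from A, B = 12*2 = 24 chips; eligible A, B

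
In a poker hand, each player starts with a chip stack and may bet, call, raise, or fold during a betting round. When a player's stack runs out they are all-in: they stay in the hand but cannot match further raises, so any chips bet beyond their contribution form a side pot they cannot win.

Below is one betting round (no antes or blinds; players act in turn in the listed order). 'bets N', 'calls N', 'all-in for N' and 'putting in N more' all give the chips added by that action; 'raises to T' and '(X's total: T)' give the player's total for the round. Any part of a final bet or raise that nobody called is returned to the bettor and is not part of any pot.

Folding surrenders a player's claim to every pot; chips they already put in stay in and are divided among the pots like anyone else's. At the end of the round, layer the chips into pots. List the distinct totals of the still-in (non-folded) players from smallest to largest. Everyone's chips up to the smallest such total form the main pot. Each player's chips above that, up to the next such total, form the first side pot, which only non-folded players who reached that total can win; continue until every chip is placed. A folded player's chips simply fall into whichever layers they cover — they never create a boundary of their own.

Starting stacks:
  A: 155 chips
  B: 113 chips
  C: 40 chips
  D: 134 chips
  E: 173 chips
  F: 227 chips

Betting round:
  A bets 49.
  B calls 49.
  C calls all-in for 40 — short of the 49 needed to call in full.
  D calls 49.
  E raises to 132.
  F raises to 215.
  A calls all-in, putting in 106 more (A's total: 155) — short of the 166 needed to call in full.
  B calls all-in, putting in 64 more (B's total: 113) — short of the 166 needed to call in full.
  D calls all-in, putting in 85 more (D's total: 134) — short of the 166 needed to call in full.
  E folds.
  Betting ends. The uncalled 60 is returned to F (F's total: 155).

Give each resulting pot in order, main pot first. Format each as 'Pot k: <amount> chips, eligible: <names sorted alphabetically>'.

Pot 1: 240 chips, eligible: A, B, C, D, F
Pot 2: 365 chips, eligible: A, B, D, F
Pot 3: 82 chips, eligible: A, D, F
Pot 4: 42 chips, eligible: A, F

Derivation:
Contributions (after 60 returned to F): A=155, B=113, C=40, D=134, E=132, F=155
Folded: E
Pot levels (distinct totals of non-folded players): 40, 113, 134, 155
Layer 1-40: 40 each from A, B, C, D, E, F = 40*6 = 240 chips; eligible A, B, C, D, F
Layer 41-113: 73 each from A, B, D, E, F = 73*5 = 365 chips; eligible A, B, D, F
Layer 114-134: A 21 + D 21 + E 19 + F 21 = 82 chips; eligible A, D, F
Layer 135-155: 21 each from A, F = 21*2 = 42 chips; eligible A, F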